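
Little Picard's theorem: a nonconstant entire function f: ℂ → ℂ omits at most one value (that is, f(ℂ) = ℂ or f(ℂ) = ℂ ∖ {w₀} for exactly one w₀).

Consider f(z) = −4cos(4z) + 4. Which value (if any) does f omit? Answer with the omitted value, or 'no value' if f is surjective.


Little Picard bounds the complement of f(ℂ) to at most one point.
cos is entire and surjective onto ℂ: for every w ∈ ℂ, cos(ζ) = w has a solution ζ ∈ ℂ (e.g., via the complex inverse arccos). With ζ = 4z this gives z = ζ/(4). Then -4·cos(4z) takes every value in -4·ℂ = ℂ, and adding 4 is a bijection of ℂ. So f is surjective and omits no value. (Note: only on the real line is cos bounded by [−1, 1].)

Omitted value: no value.


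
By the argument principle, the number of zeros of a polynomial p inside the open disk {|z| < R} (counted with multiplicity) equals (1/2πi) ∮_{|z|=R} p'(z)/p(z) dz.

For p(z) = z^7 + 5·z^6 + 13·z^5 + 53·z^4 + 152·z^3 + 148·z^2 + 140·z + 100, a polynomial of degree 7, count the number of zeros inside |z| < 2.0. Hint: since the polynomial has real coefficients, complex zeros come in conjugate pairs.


The zeros of p are: (1 + 3i), (1 - 3i), (0 + 1i), (0 - 1i), -1, (-3 + 1i), (-3 - 1i).
Their magnitudes are: 3.162, 3.162, 1, 1, 1, 3.162, 3.162.
Zeros with |z| < R = 2.0: (0 + 1i), (0 - 1i), -1.
Count = 3.
By the argument principle, (1/2πi) ∮_{|z|=R} p'(z)/p(z) dz equals exactly this count.

Number of zeros inside |z| < 2.0: 3.


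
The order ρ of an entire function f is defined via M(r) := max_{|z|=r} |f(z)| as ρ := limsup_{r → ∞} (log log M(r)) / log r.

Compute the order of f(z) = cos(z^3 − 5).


Write cos(w) = (e^{iw} ± e^{−iw})/(2 or 2i), so |cos(w)| ≤ e^{|w|}. With w = z^3 − 5, |w| ≤ 1r^3 + 5 on |z|=r, giving M(r) ≤ e^{1r^3 + 5} and ρ ≤ 3. For the lower bound, choose z on |z|=r with 1z^3 purely imaginary of modulus 1r^3; then |cos(z^3 − 5)| grows like e^{1r^3}/2, so ρ ≥ 3. Hence ρ = 3.
Therefore ρ = 3.

Order ρ = 3.


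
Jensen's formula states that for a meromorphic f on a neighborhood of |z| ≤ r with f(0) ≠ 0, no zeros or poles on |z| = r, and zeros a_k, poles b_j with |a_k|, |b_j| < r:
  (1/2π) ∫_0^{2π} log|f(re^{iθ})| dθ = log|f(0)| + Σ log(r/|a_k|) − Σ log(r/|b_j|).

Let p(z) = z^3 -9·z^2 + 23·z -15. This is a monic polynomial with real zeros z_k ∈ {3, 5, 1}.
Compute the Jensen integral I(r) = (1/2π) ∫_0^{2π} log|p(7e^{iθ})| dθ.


Zeros: 1, 3, 5; r = 7.
Inside |z| < r: 1, 3, 5. Outside (|z| ≥ r): ∅.
p(0) = -15, so log|p(0)| = log(15) = 2.7081.
Apply Jensen: I(r) = log|p(0)| + Σ_k log(r/|z_k|), summed over zeros inside |z| < r.
  log(r/|z_k|) for z_k = 3: log(7/3) = 0.8473
  log(r/|z_k|) for z_k = 5: log(7/5) = 0.3365
  log(r/|z_k|) for z_k = 1: log(7/1) = 1.9459
Sum over inside zeros: 3.1297.
I(r) = log|p(0)| + (inside sum) = 2.7081 + 3.1297 = 5.8377.
Closed form (all zeros inside, monic): I(r) = n·log(r) = 3·log(7) = 5.8377. ✓

I(r) ≈ 5.8377.


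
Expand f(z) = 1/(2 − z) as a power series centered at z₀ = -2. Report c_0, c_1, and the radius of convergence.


Let w = z − z₀, so z = z₀ + w.
Then 2 − z = 2 − (z₀ + w) = (2 − z₀) − w = 4 − w.
f(z) = 1/(4 − w) = (1/(4)) · 1/(1 − w/(4)) = Σ_{n≥0} w^n / (4)^(n+1).
So c_n = 1/(4)^(n+1):
  c_0 = 1/(4)^1 = 1/4.
  c_1 = 1/(4)^2 = 1/16.
The series is valid for |w/d| < 1, i.e. |z − z₀| < |d|.
Radius of convergence: R = |2 − z₀| = |4| = 4 (distance from z₀ to the singularity z = 2).

c_0 = 1/4, c_1 = 1/16; R = 4.


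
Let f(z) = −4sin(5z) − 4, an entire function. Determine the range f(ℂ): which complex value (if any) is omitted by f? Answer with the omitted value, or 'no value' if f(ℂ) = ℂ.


Little Picard bounds the complement of f(ℂ) to at most one point.
sin is entire and surjective onto ℂ: for every w ∈ ℂ, sin(ζ) = w has a solution ζ ∈ ℂ (e.g., via the complex inverse arcsin). With ζ = 5z this gives z = ζ/(5). Then -4·sin(5z) takes every value in -4·ℂ = ℂ, and adding -4 is a bijection of ℂ. So f is surjective and omits no value. (Note: only on the real line is sin bounded by [−1, 1].)

Omitted value: no value.


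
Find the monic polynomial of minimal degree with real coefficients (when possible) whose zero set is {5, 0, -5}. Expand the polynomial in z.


The polynomial is p(z) = ∏_{α ∈ S} (z − α), where S = {5, 0, -5}.
Expanding the product yields: p(z) = z^3 -25·z.
The resulting polynomial has degree 3 and real coefficients as required.

p(z) = z^3 -25·z.


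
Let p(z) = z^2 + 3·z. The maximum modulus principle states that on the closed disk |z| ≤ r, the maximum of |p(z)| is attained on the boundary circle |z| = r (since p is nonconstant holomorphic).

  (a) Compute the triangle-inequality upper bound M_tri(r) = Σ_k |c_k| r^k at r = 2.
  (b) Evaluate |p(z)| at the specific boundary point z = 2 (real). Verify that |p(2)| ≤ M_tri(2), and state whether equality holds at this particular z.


Coefficients: c_0 = 0, c_1 = 3, c_2 = 1. Radius r = 2.
Part (a). Triangle bound: M_tri(r) = Σ_k |c_k| r^k
  = |0|·2^0 + |3|·2^1 + |1|·2^2
  = 0 + 6 + 4 = 10.
This bounds M(r) := max_{|z|=r} |p(z)| from above; equality holds iff all terms c_k z^k can be made to align in phase at a single z on |z|=r.
Part (b). At z = 2 (real, on the circle |z| = r):
  p(2) = (0)·2^0 + (3)·2^1 + (1)·2^2 = 10.
  |p(2)| = 10.
Since all nonzero coefficients share the same sign, |p(2)| = 10 = M_tri(2); the triangle bound is attained at z = 2, so in fact M(r) = 10.

M_tri(2) = 10; |p(2)| = 10; equality at z=2: yes.


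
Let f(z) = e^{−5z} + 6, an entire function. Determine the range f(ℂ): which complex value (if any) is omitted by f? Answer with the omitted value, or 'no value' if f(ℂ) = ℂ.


Little Picard bounds the complement of f(ℂ) to at most one point.
e^{−5z} is never zero on ℂ, so 1·e^{−5z} takes every value in ℂ ∖ {0}. Adding 6 shifts the range to ℂ ∖ {6}. Thus f omits exactly the value 6.

Omitted value: 6.


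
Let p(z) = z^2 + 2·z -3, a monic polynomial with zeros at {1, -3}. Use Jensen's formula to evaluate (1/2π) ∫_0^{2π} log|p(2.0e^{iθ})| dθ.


Zeros: -3, 1; r = 2.0.
Inside |z| < r: 1. Outside (|z| ≥ r): -3.
p(0) = -3, so log|p(0)| = log(3) = 1.0986.
Apply Jensen: I(r) = log|p(0)| + Σ_k log(r/|z_k|), summed over zeros inside |z| < r.
  log(r/|z_k|) for z_k = 1: log(2.0/1) = 0.6931
  Outside zeros (-3) contribute nothing to the Jensen sum.
Sum over inside zeros: 0.6931.
I(r) = log|p(0)| + (inside sum) = 1.0986 + 0.6931 = 1.7918.
Note: since some zeros are outside |z| ≤ r, the simplified n·log(r) form does NOT apply — only the inside zeros contribute.

I(r) ≈ 1.7918.


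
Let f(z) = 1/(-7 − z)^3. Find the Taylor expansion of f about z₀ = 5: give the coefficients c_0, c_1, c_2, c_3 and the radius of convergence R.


Let w = z − z₀, so z = z₀ + w.
Then -7 − z = -7 − (z₀ + w) = (-7 − z₀) − w = -12 − w.
f(z) = 1/(-12 − w)^3 = (1/(-12)^3) · (1 − w/(-12))^{−3}.
By the binomial series (1−u)^{−3} = Σ_{n≥0} C(n+2, 2) u^n for |u|<1, with u = w/(-12):
  c_n = C(n+2, 2) / (-12)^(n+3).
  c_0 = 1/(-12)^3 = -1/1728.
  c_1 = 3/(-12)^4 = 1/6912.
  c_2 = 6/(-12)^5 = -1/41472.
  c_3 = 10/(-12)^6 = 5/1492992.
The series is valid for |w/d| < 1, i.e. |z − z₀| < |d|.
Radius of convergence: R = |-7 − z₀| = |-12| = 12 (distance from z₀ to the singularity z = -7).

c_0 = -1/1728, c_1 = 1/6912, c_2 = -1/41472, c_3 = 5/1492992; R = 12.


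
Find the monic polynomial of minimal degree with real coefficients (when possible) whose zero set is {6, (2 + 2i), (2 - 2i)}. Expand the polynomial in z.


The polynomial is p(z) = ∏_{α ∈ S} (z − α), where S = {6, (2 + 2i), (2 - 2i)}.
Expanding the product yields: p(z) = z^3 -10·z^2 + 32·z -48.
Note conjugate pairs combine to real quadratics: (z − (2+2i))(z − (2−2i)) = z² − 4z + 8.
The resulting polynomial has degree 3 and real coefficients as required.

p(z) = z^3 -10·z^2 + 32·z -48.


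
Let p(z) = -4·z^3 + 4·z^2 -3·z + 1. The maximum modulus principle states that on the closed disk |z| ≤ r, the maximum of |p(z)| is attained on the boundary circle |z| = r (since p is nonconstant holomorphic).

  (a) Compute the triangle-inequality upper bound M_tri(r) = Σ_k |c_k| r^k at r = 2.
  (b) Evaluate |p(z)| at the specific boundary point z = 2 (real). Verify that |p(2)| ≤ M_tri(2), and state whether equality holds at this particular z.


Coefficients: c_0 = 1, c_1 = -3, c_2 = 4, c_3 = -4. Radius r = 2.
Part (a). Triangle bound: M_tri(r) = Σ_k |c_k| r^k
  = |1|·2^0 + |-3|·2^1 + |4|·2^2 + |-4|·2^3
  = 1 + 6 + 16 + 32 = 55.
This bounds M(r) := max_{|z|=r} |p(z)| from above; equality holds iff all terms c_k z^k can be made to align in phase at a single z on |z|=r.
Part (b). At z = 2 (real, on the circle |z| = r):
  p(2) = (1)·2^0 + (-3)·2^1 + (4)·2^2 + (-4)·2^3 = -21.
  |p(2)| = 21.
Check: |p(2)| = 21 ≤ 55 = M_tri(2). ✓ Equality does not hold at z = 2 (the coefficients have mixed signs, so the terms do not all align in phase there).

M_tri(2) = 55; |p(2)| = 21; equality at z=2: no.


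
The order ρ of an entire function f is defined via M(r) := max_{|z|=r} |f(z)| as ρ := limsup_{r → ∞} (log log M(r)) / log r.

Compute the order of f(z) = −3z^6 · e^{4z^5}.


M(r) = max_{|z|=r} |-3|·|z|^6·|e^{4z^5}| = 3·r^6 · e^{4r^5} (the factors attain their maxima compatibly on |z|=r). Then log M(r) = log 3 + 6·log r + 4r^5, dominated by the last term, so log log M(r) ~ 5·log r. The polynomial factor -3z^6 contributes only a log r term and does not affect the order. ρ = 5.
Therefore ρ = 5.

Order ρ = 5.


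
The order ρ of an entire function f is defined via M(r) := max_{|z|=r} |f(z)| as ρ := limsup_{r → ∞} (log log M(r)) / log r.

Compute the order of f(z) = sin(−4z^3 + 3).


Write sin(w) = (e^{iw} ± e^{−iw})/(2 or 2i), so |sin(w)| ≤ e^{|w|}. With w = −4z^3 + 3, |w| ≤ 4r^3 + 3 on |z|=r, giving M(r) ≤ e^{4r^3 + 3} and ρ ≤ 3. For the lower bound, choose z on |z|=r with -4z^3 purely imaginary of modulus 4r^3; then |sin(−4z^3 + 3)| grows like e^{4r^3}/2, so ρ ≥ 3. Hence ρ = 3.
Therefore ρ = 3.

Order ρ = 3.


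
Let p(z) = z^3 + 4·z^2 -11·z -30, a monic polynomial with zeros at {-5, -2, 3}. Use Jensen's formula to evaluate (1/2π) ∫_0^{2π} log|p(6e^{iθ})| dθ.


Zeros: -5, -2, 3; r = 6.
Inside |z| < r: -5, -2, 3. Outside (|z| ≥ r): ∅.
p(0) = -30, so log|p(0)| = log(30) = 3.4012.
Apply Jensen: I(r) = log|p(0)| + Σ_k log(r/|z_k|), summed over zeros inside |z| < r.
  log(r/|z_k|) for z_k = -5: log(6/5) = 0.1823
  log(r/|z_k|) for z_k = -2: log(6/2) = 1.0986
  log(r/|z_k|) for z_k = 3: log(6/3) = 0.6931
Sum over inside zeros: 1.9741.
I(r) = log|p(0)| + (inside sum) = 3.4012 + 1.9741 = 5.3753.
Closed form (all zeros inside, monic): I(r) = n·log(r) = 3·log(6) = 5.3753. ✓

I(r) ≈ 5.3753.


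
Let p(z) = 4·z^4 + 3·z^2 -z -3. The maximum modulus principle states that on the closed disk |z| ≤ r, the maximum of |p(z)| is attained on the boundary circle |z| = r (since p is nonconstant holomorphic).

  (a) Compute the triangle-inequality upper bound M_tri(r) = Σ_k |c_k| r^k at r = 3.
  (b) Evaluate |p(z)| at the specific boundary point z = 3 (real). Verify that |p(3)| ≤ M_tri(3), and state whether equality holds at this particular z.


Coefficients: c_0 = -3, c_1 = -1, c_2 = 3, c_3 = 0, c_4 = 4. Radius r = 3.
Part (a). Triangle bound: M_tri(r) = Σ_k |c_k| r^k
  = |-3|·3^0 + |-1|·3^1 + |3|·3^2 + |0|·3^3 + |4|·3^4
  = 3 + 3 + 27 + 0 + 324 = 357.
This bounds M(r) := max_{|z|=r} |p(z)| from above; equality holds iff all terms c_k z^k can be made to align in phase at a single z on |z|=r.
Part (b). At z = 3 (real, on the circle |z| = r):
  p(3) = (-3)·3^0 + (-1)·3^1 + (3)·3^2 + (0)·3^3 + (4)·3^4 = 345.
  |p(3)| = 345.
Check: |p(3)| = 345 ≤ 357 = M_tri(3). ✓ Equality does not hold at z = 3 (the coefficients have mixed signs, so the terms do not all align in phase there).

M_tri(3) = 357; |p(3)| = 345; equality at z=3: no.


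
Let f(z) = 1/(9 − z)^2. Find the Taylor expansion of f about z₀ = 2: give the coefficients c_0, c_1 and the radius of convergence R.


Let w = z − z₀, so z = z₀ + w.
Then 9 − z = 9 − (z₀ + w) = (9 − z₀) − w = 7 − w.
f(z) = 1/(7 − w)^2 = (1/(7)^2) · (1 − w/(7))^{−2}.
By the binomial series (1−u)^{−2} = Σ_{n≥0} C(n+1, 1) u^n for |u|<1, with u = w/(7):
  c_n = C(n+1, 1) / (7)^(n+2).
  c_0 = 1/(7)^2 = 1/49.
  c_1 = 2/(7)^3 = 2/343.
The series is valid for |w/d| < 1, i.e. |z − z₀| < |d|.
Radius of convergence: R = |9 − z₀| = |7| = 7 (distance from z₀ to the singularity z = 9).

c_0 = 1/49, c_1 = 2/343; R = 7.


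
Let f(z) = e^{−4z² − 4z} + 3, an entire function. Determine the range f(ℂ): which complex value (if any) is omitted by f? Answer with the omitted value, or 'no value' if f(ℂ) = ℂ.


Little Picard bounds the complement of f(ℂ) to at most one point.
The exponent g(z) = −4z² − 4z is a nonconstant polynomial, hence surjective onto ℂ. So e^{g(z)} takes every value in {e^w : w ∈ ℂ} = ℂ ∖ {0}. Adding 3 shifts the range to ℂ ∖ {3}. f omits exactly 3.

Omitted value: 3.


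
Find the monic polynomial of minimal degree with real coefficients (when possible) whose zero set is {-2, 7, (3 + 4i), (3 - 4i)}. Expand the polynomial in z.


The polynomial is p(z) = ∏_{α ∈ S} (z − α), where S = {-2, 7, (3 + 4i), (3 - 4i)}.
Expanding the product yields: p(z) = z^4 -11·z^3 + 41·z^2 -41·z -350.
Note conjugate pairs combine to real quadratics: (z − (3+4i))(z − (3−4i)) = z² − 6z + 25.
The resulting polynomial has degree 4 and real coefficients as required.

p(z) = z^4 -11·z^3 + 41·z^2 -41·z -350.


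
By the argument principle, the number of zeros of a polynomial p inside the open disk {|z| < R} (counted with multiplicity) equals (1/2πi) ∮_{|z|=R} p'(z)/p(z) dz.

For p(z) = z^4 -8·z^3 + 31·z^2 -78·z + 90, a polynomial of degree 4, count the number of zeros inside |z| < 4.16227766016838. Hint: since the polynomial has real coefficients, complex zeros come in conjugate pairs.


The zeros of p are: (1 + 3i), (1 - 3i), 3, 3.
Their magnitudes are: 3.162, 3.162, 3, 3.
Zeros with |z| < R = 4.16227766016838: (1 + 3i), (1 - 3i), 3, 3.
Count = 4.
By the argument principle, (1/2πi) ∮_{|z|=R} p'(z)/p(z) dz equals exactly this count.

Number of zeros inside |z| < 4.16227766016838: 4.


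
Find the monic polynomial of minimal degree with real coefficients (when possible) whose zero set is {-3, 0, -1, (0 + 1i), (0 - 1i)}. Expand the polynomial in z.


The polynomial is p(z) = ∏_{α ∈ S} (z − α), where S = {-3, 0, -1, (0 + 1i), (0 - 1i)}.
Expanding the product yields: p(z) = z^5 + 4·z^4 + 4·z^3 + 4·z^2 + 3·z.
Note conjugate pairs combine to real quadratics: (z − (0+1i))(z − (0−1i)) = z² + 1.
The resulting polynomial has degree 5 and real coefficients as required.

p(z) = z^5 + 4·z^4 + 4·z^3 + 4·z^2 + 3·z.


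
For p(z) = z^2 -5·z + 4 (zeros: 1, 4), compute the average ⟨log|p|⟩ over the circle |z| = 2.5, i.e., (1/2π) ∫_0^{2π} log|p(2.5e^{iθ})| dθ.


Zeros: 1, 4; r = 2.5.
Inside |z| < r: 1. Outside (|z| ≥ r): 4.
p(0) = 4, so log|p(0)| = log(4) = 1.3863.
Apply Jensen: I(r) = log|p(0)| + Σ_k log(r/|z_k|), summed over zeros inside |z| < r.
  log(r/|z_k|) for z_k = 1: log(2.5/1) = 0.9163
  Outside zeros (4) contribute nothing to the Jensen sum.
Sum over inside zeros: 0.9163.
I(r) = log|p(0)| + (inside sum) = 1.3863 + 0.9163 = 2.3026.
Note: since some zeros are outside |z| ≤ r, the simplified n·log(r) form does NOT apply — only the inside zeros contribute.

I(r) ≈ 2.3026.


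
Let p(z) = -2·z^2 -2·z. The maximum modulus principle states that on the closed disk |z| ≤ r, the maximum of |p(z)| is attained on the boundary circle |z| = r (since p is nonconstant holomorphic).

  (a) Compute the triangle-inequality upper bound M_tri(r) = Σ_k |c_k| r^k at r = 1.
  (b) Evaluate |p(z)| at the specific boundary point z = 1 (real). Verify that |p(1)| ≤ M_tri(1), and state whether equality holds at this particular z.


Coefficients: c_0 = 0, c_1 = -2, c_2 = -2. Radius r = 1.
Part (a). Triangle bound: M_tri(r) = Σ_k |c_k| r^k
  = |0|·1^0 + |-2|·1^1 + |-2|·1^2
  = 0 + 2 + 2 = 4.
This bounds M(r) := max_{|z|=r} |p(z)| from above; equality holds iff all terms c_k z^k can be made to align in phase at a single z on |z|=r.
Part (b). At z = 1 (real, on the circle |z| = r):
  p(1) = (0)·1^0 + (-2)·1^1 + (-2)·1^2 = -4.
  |p(1)| = 4.
Since all nonzero coefficients share the same sign, |p(1)| = 4 = M_tri(1); the triangle bound is attained at z = 1, so in fact M(r) = 4.

M_tri(1) = 4; |p(1)| = 4; equality at z=1: yes.


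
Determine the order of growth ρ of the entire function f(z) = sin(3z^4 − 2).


Write sin(w) = (e^{iw} ± e^{−iw})/(2 or 2i), so |sin(w)| ≤ e^{|w|}. With w = 3z^4 − 2, |w| ≤ 3r^4 + 2 on |z|=r, giving M(r) ≤ e^{3r^4 + 2} and ρ ≤ 4. For the lower bound, choose z on |z|=r with 3z^4 purely imaginary of modulus 3r^4; then |sin(3z^4 − 2)| grows like e^{3r^4}/2, so ρ ≥ 4. Hence ρ = 4.
Therefore ρ = 4.

Order ρ = 4.


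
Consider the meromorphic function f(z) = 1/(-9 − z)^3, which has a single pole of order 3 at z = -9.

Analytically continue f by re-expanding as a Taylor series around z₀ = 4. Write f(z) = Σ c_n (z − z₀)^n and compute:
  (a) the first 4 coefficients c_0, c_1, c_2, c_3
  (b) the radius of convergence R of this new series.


Let w = z − z₀, so z = z₀ + w.
Then -9 − z = -9 − (z₀ + w) = (-9 − z₀) − w = -13 − w.
f(z) = 1/(-13 − w)^3 = (1/(-13)^3) · (1 − w/(-13))^{−3}.
By the binomial series (1−u)^{−3} = Σ_{n≥0} C(n+2, 2) u^n for |u|<1, with u = w/(-13):
  c_n = C(n+2, 2) / (-13)^(n+3).
  c_0 = 1/(-13)^3 = -1/2197.
  c_1 = 3/(-13)^4 = 3/28561.
  c_2 = 6/(-13)^5 = -6/371293.
  c_3 = 10/(-13)^6 = 10/4826809.
The series is valid for |w/d| < 1, i.e. |z − z₀| < |d|.
Radius of convergence: R = |-9 − z₀| = |-13| = 13 (distance from z₀ to the singularity z = -9).

c_0 = -1/2197, c_1 = 3/28561, c_2 = -6/371293, c_3 = 10/4826809; R = 13.


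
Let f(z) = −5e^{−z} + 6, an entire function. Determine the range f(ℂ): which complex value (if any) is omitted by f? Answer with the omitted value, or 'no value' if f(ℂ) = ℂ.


Little Picard bounds the complement of f(ℂ) to at most one point.
e^{−z} is never zero on ℂ, so -5·e^{−z} takes every value in ℂ ∖ {0}. Adding 6 shifts the range to ℂ ∖ {6}. Thus f omits exactly the value 6.

Omitted value: 6.


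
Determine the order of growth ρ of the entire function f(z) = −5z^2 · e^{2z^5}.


M(r) = max_{|z|=r} |-5|·|z|^2·|e^{2z^5}| = 5·r^2 · e^{2r^5} (the factors attain their maxima compatibly on |z|=r). Then log M(r) = log 5 + 2·log r + 2r^5, dominated by the last term, so log log M(r) ~ 5·log r. The polynomial factor -5z^2 contributes only a log r term and does not affect the order. ρ = 5.
Therefore ρ = 5.

Order ρ = 5.


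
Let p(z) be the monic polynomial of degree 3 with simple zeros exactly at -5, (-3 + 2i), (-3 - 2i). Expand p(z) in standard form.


The polynomial is p(z) = ∏_{α ∈ S} (z − α), where S = {-5, (-3 + 2i), (-3 - 2i)}.
Expanding the product yields: p(z) = z^3 + 11·z^2 + 43·z + 65.
Note conjugate pairs combine to real quadratics: (z − (-3+2i))(z − (-3−2i)) = z² + 6z + 13.
The resulting polynomial has degree 3 and real coefficients as required.

p(z) = z^3 + 11·z^2 + 43·z + 65.


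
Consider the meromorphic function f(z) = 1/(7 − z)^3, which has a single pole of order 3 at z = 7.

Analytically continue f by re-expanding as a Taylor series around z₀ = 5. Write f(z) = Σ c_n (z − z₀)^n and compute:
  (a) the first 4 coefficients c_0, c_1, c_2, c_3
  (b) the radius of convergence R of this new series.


Let w = z − z₀, so z = z₀ + w.
Then 7 − z = 7 − (z₀ + w) = (7 − z₀) − w = 2 − w.
f(z) = 1/(2 − w)^3 = (1/(2)^3) · (1 − w/(2))^{−3}.
By the binomial series (1−u)^{−3} = Σ_{n≥0} C(n+2, 2) u^n for |u|<1, with u = w/(2):
  c_n = C(n+2, 2) / (2)^(n+3).
  c_0 = 1/(2)^3 = 1/8.
  c_1 = 3/(2)^4 = 3/16.
  c_2 = 6/(2)^5 = 3/16.
  c_3 = 10/(2)^6 = 5/32.
The series is valid for |w/d| < 1, i.e. |z − z₀| < |d|.
Radius of convergence: R = |7 − z₀| = |2| = 2 (distance from z₀ to the singularity z = 7).

c_0 = 1/8, c_1 = 3/16, c_2 = 3/16, c_3 = 5/32; R = 2.


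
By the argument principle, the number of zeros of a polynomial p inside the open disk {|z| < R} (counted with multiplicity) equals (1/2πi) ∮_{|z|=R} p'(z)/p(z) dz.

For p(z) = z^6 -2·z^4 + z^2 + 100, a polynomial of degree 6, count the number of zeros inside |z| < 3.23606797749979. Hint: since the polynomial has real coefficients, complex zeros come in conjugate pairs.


The zeros of p are: (0 + 2i), (0 - 2i), (-2 + 1i), (-2 - 1i), (2 + 1i), (2 - 1i).
Their magnitudes are: 2, 2, 2.236, 2.236, 2.236, 2.236.
Zeros with |z| < R = 3.23606797749979: (0 + 2i), (0 - 2i), (-2 + 1i), (-2 - 1i), (2 + 1i), (2 - 1i).
Count = 6.
By the argument principle, (1/2πi) ∮_{|z|=R} p'(z)/p(z) dz equals exactly this count.

Number of zeros inside |z| < 3.23606797749979: 6.


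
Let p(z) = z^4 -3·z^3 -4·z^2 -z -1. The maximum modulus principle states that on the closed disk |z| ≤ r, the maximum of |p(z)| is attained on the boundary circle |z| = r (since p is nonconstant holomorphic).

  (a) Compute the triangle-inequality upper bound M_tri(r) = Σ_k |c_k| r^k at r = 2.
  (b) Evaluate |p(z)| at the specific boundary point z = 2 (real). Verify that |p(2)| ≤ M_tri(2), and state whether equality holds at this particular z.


Coefficients: c_0 = -1, c_1 = -1, c_2 = -4, c_3 = -3, c_4 = 1. Radius r = 2.
Part (a). Triangle bound: M_tri(r) = Σ_k |c_k| r^k
  = |-1|·2^0 + |-1|·2^1 + |-4|·2^2 + |-3|·2^3 + |1|·2^4
  = 1 + 2 + 16 + 24 + 16 = 59.
This bounds M(r) := max_{|z|=r} |p(z)| from above; equality holds iff all terms c_k z^k can be made to align in phase at a single z on |z|=r.
Part (b). At z = 2 (real, on the circle |z| = r):
  p(2) = (-1)·2^0 + (-1)·2^1 + (-4)·2^2 + (-3)·2^3 + (1)·2^4 = -27.
  |p(2)| = 27.
Check: |p(2)| = 27 ≤ 59 = M_tri(2). ✓ Equality does not hold at z = 2 (the coefficients have mixed signs, so the terms do not all align in phase there).

M_tri(2) = 59; |p(2)| = 27; equality at z=2: no.


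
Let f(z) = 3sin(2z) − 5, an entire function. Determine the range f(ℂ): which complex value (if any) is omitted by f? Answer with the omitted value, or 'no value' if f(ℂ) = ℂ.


Little Picard bounds the complement of f(ℂ) to at most one point.
sin is entire and surjective onto ℂ: for every w ∈ ℂ, sin(ζ) = w has a solution ζ ∈ ℂ (e.g., via the complex inverse arcsin). With ζ = 2z this gives z = ζ/(2). Then 3·sin(2z) takes every value in 3·ℂ = ℂ, and adding -5 is a bijection of ℂ. So f is surjective and omits no value. (Note: only on the real line is sin bounded by [−1, 1].)

Omitted value: no value.


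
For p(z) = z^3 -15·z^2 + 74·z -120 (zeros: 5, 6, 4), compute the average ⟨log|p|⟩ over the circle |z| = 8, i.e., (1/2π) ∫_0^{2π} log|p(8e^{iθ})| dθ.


Zeros: 4, 5, 6; r = 8.
Inside |z| < r: 4, 5, 6. Outside (|z| ≥ r): ∅.
p(0) = -120, so log|p(0)| = log(120) = 4.7875.
Apply Jensen: I(r) = log|p(0)| + Σ_k log(r/|z_k|), summed over zeros inside |z| < r.
  log(r/|z_k|) for z_k = 5: log(8/5) = 0.4700
  log(r/|z_k|) for z_k = 6: log(8/6) = 0.2877
  log(r/|z_k|) for z_k = 4: log(8/4) = 0.6931
Sum over inside zeros: 1.4508.
I(r) = log|p(0)| + (inside sum) = 4.7875 + 1.4508 = 6.2383.
Closed form (all zeros inside, monic): I(r) = n·log(r) = 3·log(8) = 6.2383. ✓

I(r) ≈ 6.2383.


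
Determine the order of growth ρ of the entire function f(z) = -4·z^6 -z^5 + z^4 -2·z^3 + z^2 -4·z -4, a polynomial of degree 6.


|f(z)| ≤ Σ|c_k|·r^k = O(r^6) as r → ∞. Polynomial growth is O(e^{r^ε}) for every ε > 0 (since r^6/e^{r^ε} → 0), so ρ ≤ ε for all ε > 0, i.e. ρ = 0. Every nonconstant polynomial has order 0.
Therefore ρ = 0.

Order ρ = 0.


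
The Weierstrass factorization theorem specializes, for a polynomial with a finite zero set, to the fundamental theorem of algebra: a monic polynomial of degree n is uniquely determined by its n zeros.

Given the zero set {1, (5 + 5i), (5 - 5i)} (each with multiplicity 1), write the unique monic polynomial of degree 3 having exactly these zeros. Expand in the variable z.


The polynomial is p(z) = ∏_{α ∈ S} (z − α), where S = {1, (5 + 5i), (5 - 5i)}.
Expanding the product yields: p(z) = z^3 -11·z^2 + 60·z -50.
Note conjugate pairs combine to real quadratics: (z − (5+5i))(z − (5−5i)) = z² − 10z + 50.
The resulting polynomial has degree 3 and real coefficients as required.

p(z) = z^3 -11·z^2 + 60·z -50.


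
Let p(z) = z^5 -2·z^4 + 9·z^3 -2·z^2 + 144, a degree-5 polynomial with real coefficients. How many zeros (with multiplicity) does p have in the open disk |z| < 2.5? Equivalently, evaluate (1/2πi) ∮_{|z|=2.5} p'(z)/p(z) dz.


The zeros of p are: (2 + 2i), (2 - 2i), (0 + 3i), (0 - 3i), -2.
Their magnitudes are: 2.828, 2.828, 3, 3, 2.
Zeros with |z| < R = 2.5: -2.
Count = 1.
By the argument principle, (1/2πi) ∮_{|z|=R} p'(z)/p(z) dz equals exactly this count.

Number of zeros inside |z| < 2.5: 1.


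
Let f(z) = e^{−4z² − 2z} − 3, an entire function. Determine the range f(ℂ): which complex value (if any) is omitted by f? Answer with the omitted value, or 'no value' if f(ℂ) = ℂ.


Little Picard bounds the complement of f(ℂ) to at most one point.
The exponent g(z) = −4z² − 2z is a nonconstant polynomial, hence surjective onto ℂ. So e^{g(z)} takes every value in {e^w : w ∈ ℂ} = ℂ ∖ {0}. Adding -3 shifts the range to ℂ ∖ {-3}. f omits exactly -3.

Omitted value: -3.


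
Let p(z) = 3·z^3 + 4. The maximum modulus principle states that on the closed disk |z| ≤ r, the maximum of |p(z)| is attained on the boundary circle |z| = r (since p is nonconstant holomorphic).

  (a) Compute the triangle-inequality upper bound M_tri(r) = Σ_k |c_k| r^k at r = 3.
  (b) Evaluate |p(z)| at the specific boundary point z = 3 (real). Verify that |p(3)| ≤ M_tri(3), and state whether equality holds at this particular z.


Coefficients: c_0 = 4, c_1 = 0, c_2 = 0, c_3 = 3. Radius r = 3.
Part (a). Triangle bound: M_tri(r) = Σ_k |c_k| r^k
  = |4|·3^0 + |0|·3^1 + |0|·3^2 + |3|·3^3
  = 4 + 0 + 0 + 81 = 85.
This bounds M(r) := max_{|z|=r} |p(z)| from above; equality holds iff all terms c_k z^k can be made to align in phase at a single z on |z|=r.
Part (b). At z = 3 (real, on the circle |z| = r):
  p(3) = (4)·3^0 + (0)·3^1 + (0)·3^2 + (3)·3^3 = 85.
  |p(3)| = 85.
Since all nonzero coefficients share the same sign, |p(3)| = 85 = M_tri(3); the triangle bound is attained at z = 3, so in fact M(r) = 85.

M_tri(3) = 85; |p(3)| = 85; equality at z=3: yes.


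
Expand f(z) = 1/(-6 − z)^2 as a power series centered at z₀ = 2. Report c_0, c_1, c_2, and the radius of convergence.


Let w = z − z₀, so z = z₀ + w.
Then -6 − z = -6 − (z₀ + w) = (-6 − z₀) − w = -8 − w.
f(z) = 1/(-8 − w)^2 = (1/(-8)^2) · (1 − w/(-8))^{−2}.
By the binomial series (1−u)^{−2} = Σ_{n≥0} C(n+1, 1) u^n for |u|<1, with u = w/(-8):
  c_n = C(n+1, 1) / (-8)^(n+2).
  c_0 = 1/(-8)^2 = 1/64.
  c_1 = 2/(-8)^3 = -1/256.
  c_2 = 3/(-8)^4 = 3/4096.
The series is valid for |w/d| < 1, i.e. |z − z₀| < |d|.
Radius of convergence: R = |-6 − z₀| = |-8| = 8 (distance from z₀ to the singularity z = -6).

c_0 = 1/64, c_1 = -1/256, c_2 = 3/4096; R = 8.


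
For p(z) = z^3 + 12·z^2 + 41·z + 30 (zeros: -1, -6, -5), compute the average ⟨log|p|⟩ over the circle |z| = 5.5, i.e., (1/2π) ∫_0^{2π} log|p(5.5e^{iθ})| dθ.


Zeros: -6, -5, -1; r = 5.5.
Inside |z| < r: -5, -1. Outside (|z| ≥ r): -6.
p(0) = 30, so log|p(0)| = log(30) = 3.4012.
Apply Jensen: I(r) = log|p(0)| + Σ_k log(r/|z_k|), summed over zeros inside |z| < r.
  log(r/|z_k|) for z_k = -1: log(5.5/1) = 1.7047
  log(r/|z_k|) for z_k = -5: log(5.5/5) = 0.0953
  Outside zeros (-6) contribute nothing to the Jensen sum.
Sum over inside zeros: 1.8001.
I(r) = log|p(0)| + (inside sum) = 3.4012 + 1.8001 = 5.2013.
Note: since some zeros are outside |z| ≤ r, the simplified n·log(r) form does NOT apply — only the inside zeros contribute.

I(r) ≈ 5.2013.


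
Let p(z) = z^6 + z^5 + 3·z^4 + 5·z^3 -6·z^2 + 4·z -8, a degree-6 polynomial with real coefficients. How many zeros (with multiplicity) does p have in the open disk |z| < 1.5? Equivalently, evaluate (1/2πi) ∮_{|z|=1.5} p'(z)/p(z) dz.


The zeros of p are: (0 + 1i), (0 - 1i), (0 + 2i), (0 - 2i), -2, 1.
Their magnitudes are: 1, 1, 2, 2, 2, 1.
Zeros with |z| < R = 1.5: (0 + 1i), (0 - 1i), 1.
Count = 3.
By the argument principle, (1/2πi) ∮_{|z|=R} p'(z)/p(z) dz equals exactly this count.

Number of zeros inside |z| < 1.5: 3.


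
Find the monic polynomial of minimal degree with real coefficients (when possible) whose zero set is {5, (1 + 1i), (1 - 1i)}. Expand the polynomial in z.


The polynomial is p(z) = ∏_{α ∈ S} (z − α), where S = {5, (1 + 1i), (1 - 1i)}.
Expanding the product yields: p(z) = z^3 -7·z^2 + 12·z -10.
Note conjugate pairs combine to real quadratics: (z − (1+1i))(z − (1−1i)) = z² − 2z + 2.
The resulting polynomial has degree 3 and real coefficients as required.

p(z) = z^3 -7·z^2 + 12·z -10.


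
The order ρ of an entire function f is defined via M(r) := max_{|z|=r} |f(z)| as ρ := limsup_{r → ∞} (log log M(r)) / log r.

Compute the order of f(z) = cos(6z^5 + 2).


Write cos(w) = (e^{iw} ± e^{−iw})/(2 or 2i), so |cos(w)| ≤ e^{|w|}. With w = 6z^5 + 2, |w| ≤ 6r^5 + 2 on |z|=r, giving M(r) ≤ e^{6r^5 + 2} and ρ ≤ 5. For the lower bound, choose z on |z|=r with 6z^5 purely imaginary of modulus 6r^5; then |cos(6z^5 + 2)| grows like e^{6r^5}/2, so ρ ≥ 5. Hence ρ = 5.
Therefore ρ = 5.

Order ρ = 5.


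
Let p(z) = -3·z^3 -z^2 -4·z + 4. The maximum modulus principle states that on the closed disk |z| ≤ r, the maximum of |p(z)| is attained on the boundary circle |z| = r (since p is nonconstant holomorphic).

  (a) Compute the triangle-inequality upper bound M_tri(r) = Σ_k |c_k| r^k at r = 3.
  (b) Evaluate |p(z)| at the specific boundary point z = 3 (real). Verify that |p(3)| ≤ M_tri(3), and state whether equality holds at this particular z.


Coefficients: c_0 = 4, c_1 = -4, c_2 = -1, c_3 = -3. Radius r = 3.
Part (a). Triangle bound: M_tri(r) = Σ_k |c_k| r^k
  = |4|·3^0 + |-4|·3^1 + |-1|·3^2 + |-3|·3^3
  = 4 + 12 + 9 + 81 = 106.
This bounds M(r) := max_{|z|=r} |p(z)| from above; equality holds iff all terms c_k z^k can be made to align in phase at a single z on |z|=r.
Part (b). At z = 3 (real, on the circle |z| = r):
  p(3) = (4)·3^0 + (-4)·3^1 + (-1)·3^2 + (-3)·3^3 = -98.
  |p(3)| = 98.
Check: |p(3)| = 98 ≤ 106 = M_tri(3). ✓ Equality does not hold at z = 3 (the coefficients have mixed signs, so the terms do not all align in phase there).

M_tri(3) = 106; |p(3)| = 98; equality at z=3: no.


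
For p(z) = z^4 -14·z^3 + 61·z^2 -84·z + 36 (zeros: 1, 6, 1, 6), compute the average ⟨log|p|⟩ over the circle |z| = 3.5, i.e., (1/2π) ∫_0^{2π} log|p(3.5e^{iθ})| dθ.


Zeros: 1, 1, 6, 6; r = 3.5.
Inside |z| < r: 1, 1. Outside (|z| ≥ r): 6, 6.
p(0) = 36, so log|p(0)| = log(36) = 3.5835.
Apply Jensen: I(r) = log|p(0)| + Σ_k log(r/|z_k|), summed over zeros inside |z| < r.
  log(r/|z_k|) for z_k = 1: log(3.5/1) = 1.2528
  log(r/|z_k|) for z_k = 1: log(3.5/1) = 1.2528
  Outside zeros (6, 6) contribute nothing to the Jensen sum.
Sum over inside zeros: 2.5055.
I(r) = log|p(0)| + (inside sum) = 3.5835 + 2.5055 = 6.0890.
Note: since some zeros are outside |z| ≤ r, the simplified n·log(r) form does NOT apply — only the inside zeros contribute.

I(r) ≈ 6.0890.


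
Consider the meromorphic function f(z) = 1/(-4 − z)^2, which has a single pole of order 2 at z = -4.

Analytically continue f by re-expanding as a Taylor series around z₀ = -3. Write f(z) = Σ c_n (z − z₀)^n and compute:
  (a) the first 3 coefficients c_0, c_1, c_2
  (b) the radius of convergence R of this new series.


Let w = z − z₀, so z = z₀ + w.
Then -4 − z = -4 − (z₀ + w) = (-4 − z₀) − w = -1 − w.
f(z) = 1/(-1 − w)^2 = (1/(-1)^2) · (1 − w/(-1))^{−2}.
By the binomial series (1−u)^{−2} = Σ_{n≥0} C(n+1, 1) u^n for |u|<1, with u = w/(-1):
  c_n = C(n+1, 1) / (-1)^(n+2).
  c_0 = 1/(-1)^2 = 1.
  c_1 = 2/(-1)^3 = -2.
  c_2 = 3/(-1)^4 = 3.
The series is valid for |w/d| < 1, i.e. |z − z₀| < |d|.
Radius of convergence: R = |-4 − z₀| = |-1| = 1 (distance from z₀ to the singularity z = -4).

c_0 = 1, c_1 = -2, c_2 = 3; R = 1.


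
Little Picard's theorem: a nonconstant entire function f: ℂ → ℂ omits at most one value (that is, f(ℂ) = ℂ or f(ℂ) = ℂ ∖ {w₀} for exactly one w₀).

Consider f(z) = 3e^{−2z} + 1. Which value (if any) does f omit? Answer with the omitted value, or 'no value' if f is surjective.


Little Picard bounds the complement of f(ℂ) to at most one point.
e^{−2z} is never zero on ℂ, so 3·e^{−2z} takes every value in ℂ ∖ {0}. Adding 1 shifts the range to ℂ ∖ {1}. Thus f omits exactly the value 1.

Omitted value: 1.


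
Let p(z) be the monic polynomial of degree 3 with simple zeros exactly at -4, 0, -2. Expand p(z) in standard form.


The polynomial is p(z) = ∏_{α ∈ S} (z − α), where S = {-4, 0, -2}.
Expanding the product yields: p(z) = z^3 + 6·z^2 + 8·z.
The resulting polynomial has degree 3 and real coefficients as required.

p(z) = z^3 + 6·z^2 + 8·z.


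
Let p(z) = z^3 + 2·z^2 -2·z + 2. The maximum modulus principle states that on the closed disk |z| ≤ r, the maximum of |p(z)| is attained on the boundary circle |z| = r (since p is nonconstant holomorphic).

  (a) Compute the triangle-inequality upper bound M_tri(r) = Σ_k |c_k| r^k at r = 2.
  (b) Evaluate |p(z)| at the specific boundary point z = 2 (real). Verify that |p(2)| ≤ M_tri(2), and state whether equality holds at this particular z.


Coefficients: c_0 = 2, c_1 = -2, c_2 = 2, c_3 = 1. Radius r = 2.
Part (a). Triangle bound: M_tri(r) = Σ_k |c_k| r^k
  = |2|·2^0 + |-2|·2^1 + |2|·2^2 + |1|·2^3
  = 2 + 4 + 8 + 8 = 22.
This bounds M(r) := max_{|z|=r} |p(z)| from above; equality holds iff all terms c_k z^k can be made to align in phase at a single z on |z|=r.
Part (b). At z = 2 (real, on the circle |z| = r):
  p(2) = (2)·2^0 + (-2)·2^1 + (2)·2^2 + (1)·2^3 = 14.
  |p(2)| = 14.
Check: |p(2)| = 14 ≤ 22 = M_tri(2). ✓ Equality does not hold at z = 2 (the coefficients have mixed signs, so the terms do not all align in phase there).

M_tri(2) = 22; |p(2)| = 14; equality at z=2: no.


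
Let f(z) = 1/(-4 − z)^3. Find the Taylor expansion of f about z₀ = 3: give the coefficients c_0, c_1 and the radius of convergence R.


Let w = z − z₀, so z = z₀ + w.
Then -4 − z = -4 − (z₀ + w) = (-4 − z₀) − w = -7 − w.
f(z) = 1/(-7 − w)^3 = (1/(-7)^3) · (1 − w/(-7))^{−3}.
By the binomial series (1−u)^{−3} = Σ_{n≥0} C(n+2, 2) u^n for |u|<1, with u = w/(-7):
  c_n = C(n+2, 2) / (-7)^(n+3).
  c_0 = 1/(-7)^3 = -1/343.
  c_1 = 3/(-7)^4 = 3/2401.
The series is valid for |w/d| < 1, i.e. |z − z₀| < |d|.
Radius of convergence: R = |-4 − z₀| = |-7| = 7 (distance from z₀ to the singularity z = -4).

c_0 = -1/343, c_1 = 3/2401; R = 7.


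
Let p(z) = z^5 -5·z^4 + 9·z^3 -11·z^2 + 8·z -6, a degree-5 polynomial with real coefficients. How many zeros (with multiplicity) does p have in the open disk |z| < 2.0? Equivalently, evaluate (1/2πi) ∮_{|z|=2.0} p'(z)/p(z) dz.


The zeros of p are: (0 + 1i), (0 - 1i), (1 + 1i), (1 - 1i), 3.
Their magnitudes are: 1, 1, 1.414, 1.414, 3.
Zeros with |z| < R = 2.0: (0 + 1i), (0 - 1i), (1 + 1i), (1 - 1i).
Count = 4.
By the argument principle, (1/2πi) ∮_{|z|=R} p'(z)/p(z) dz equals exactly this count.

Number of zeros inside |z| < 2.0: 4.


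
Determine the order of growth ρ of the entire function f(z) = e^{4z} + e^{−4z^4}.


Each summand is entire of order 1 and 4 respectively (as in the single-exponential case). The order of a sum is at most the max of the orders, so ρ ≤ 4. For the lower bound: on |z|=r choose arg z so that -4z^4 is real positive; then |e^{-4z^4}| = e^{4r^4} while |e^{4z}| ≤ e^{4r^1} = o(e^{4r^4}). So |f| ≥ e^{4r^4}(1 − o(1)) and ρ ≥ 4. Hence ρ = max(1, 4) = 4.
Therefore ρ = 4.

Order ρ = 4.


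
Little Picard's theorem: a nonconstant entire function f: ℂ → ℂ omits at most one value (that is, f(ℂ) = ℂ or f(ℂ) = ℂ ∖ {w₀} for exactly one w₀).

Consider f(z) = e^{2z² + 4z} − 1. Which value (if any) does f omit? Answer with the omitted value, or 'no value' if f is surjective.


Little Picard bounds the complement of f(ℂ) to at most one point.
The exponent g(z) = 2z² + 4z is a nonconstant polynomial, hence surjective onto ℂ. So e^{g(z)} takes every value in {e^w : w ∈ ℂ} = ℂ ∖ {0}. Adding -1 shifts the range to ℂ ∖ {-1}. f omits exactly -1.

Omitted value: -1.


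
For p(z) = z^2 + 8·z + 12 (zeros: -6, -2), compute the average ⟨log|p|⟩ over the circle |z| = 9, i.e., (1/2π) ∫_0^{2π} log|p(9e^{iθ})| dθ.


Zeros: -6, -2; r = 9.
Inside |z| < r: -6, -2. Outside (|z| ≥ r): ∅.
p(0) = 12, so log|p(0)| = log(12) = 2.4849.
Apply Jensen: I(r) = log|p(0)| + Σ_k log(r/|z_k|), summed over zeros inside |z| < r.
  log(r/|z_k|) for z_k = -6: log(9/6) = 0.4055
  log(r/|z_k|) for z_k = -2: log(9/2) = 1.5041
Sum over inside zeros: 1.9095.
I(r) = log|p(0)| + (inside sum) = 2.4849 + 1.9095 = 4.3944.
Closed form (all zeros inside, monic): I(r) = n·log(r) = 2·log(9) = 4.3944. ✓

I(r) ≈ 4.3944.


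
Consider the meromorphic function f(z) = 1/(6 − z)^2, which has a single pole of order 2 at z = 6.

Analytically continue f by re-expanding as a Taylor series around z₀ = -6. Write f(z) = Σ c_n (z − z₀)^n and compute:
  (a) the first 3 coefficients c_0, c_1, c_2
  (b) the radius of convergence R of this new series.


Let w = z − z₀, so z = z₀ + w.
Then 6 − z = 6 − (z₀ + w) = (6 − z₀) − w = 12 − w.
f(z) = 1/(12 − w)^2 = (1/(12)^2) · (1 − w/(12))^{−2}.
By the binomial series (1−u)^{−2} = Σ_{n≥0} C(n+1, 1) u^n for |u|<1, with u = w/(12):
  c_n = C(n+1, 1) / (12)^(n+2).
  c_0 = 1/(12)^2 = 1/144.
  c_1 = 2/(12)^3 = 1/864.
  c_2 = 3/(12)^4 = 1/6912.
The series is valid for |w/d| < 1, i.e. |z − z₀| < |d|.
Radius of convergence: R = |6 − z₀| = |12| = 12 (distance from z₀ to the singularity z = 6).

c_0 = 1/144, c_1 = 1/864, c_2 = 1/6912; R = 12.


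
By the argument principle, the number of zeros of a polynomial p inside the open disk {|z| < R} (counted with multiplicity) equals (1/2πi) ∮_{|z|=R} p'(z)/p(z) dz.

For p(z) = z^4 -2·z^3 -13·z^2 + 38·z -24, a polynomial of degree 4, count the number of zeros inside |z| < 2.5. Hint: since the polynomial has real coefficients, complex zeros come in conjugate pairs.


The zeros of p are: -4, 3, 2, 1.
Their magnitudes are: 4, 3, 2, 1.
Zeros with |z| < R = 2.5: 2, 1.
Count = 2.
By the argument principle, (1/2πi) ∮_{|z|=R} p'(z)/p(z) dz equals exactly this count.

Number of zeros inside |z| < 2.5: 2.


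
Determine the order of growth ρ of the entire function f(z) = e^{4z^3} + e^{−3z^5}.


Each summand is entire of order 3 and 5 respectively (as in the single-exponential case). The order of a sum is at most the max of the orders, so ρ ≤ 5. For the lower bound: on |z|=r choose arg z so that -3z^5 is real positive; then |e^{-3z^5}| = e^{3r^5} while |e^{4z^3}| ≤ e^{4r^3} = o(e^{3r^5}). So |f| ≥ e^{3r^5}(1 − o(1)) and ρ ≥ 5. Hence ρ = max(3, 5) = 5.
Therefore ρ = 5.

Order ρ = 5.


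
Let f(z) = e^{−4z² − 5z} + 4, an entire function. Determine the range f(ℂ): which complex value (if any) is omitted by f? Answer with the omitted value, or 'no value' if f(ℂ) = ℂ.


Little Picard bounds the complement of f(ℂ) to at most one point.
The exponent g(z) = −4z² − 5z is a nonconstant polynomial, hence surjective onto ℂ. So e^{g(z)} takes every value in {e^w : w ∈ ℂ} = ℂ ∖ {0}. Adding 4 shifts the range to ℂ ∖ {4}. f omits exactly 4.

Omitted value: 4.
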